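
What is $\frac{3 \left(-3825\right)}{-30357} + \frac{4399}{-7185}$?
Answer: $- \frac{5676952}{24235005} \approx -0.23425$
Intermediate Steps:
$\frac{3 \left(-3825\right)}{-30357} + \frac{4399}{-7185} = \left(-11475\right) \left(- \frac{1}{30357}\right) + 4399 \left(- \frac{1}{7185}\right) = \frac{1275}{3373} - \frac{4399}{7185} = - \frac{5676952}{24235005}$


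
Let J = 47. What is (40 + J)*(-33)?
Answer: -2871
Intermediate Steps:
(40 + J)*(-33) = (40 + 47)*(-33) = 87*(-33) = -2871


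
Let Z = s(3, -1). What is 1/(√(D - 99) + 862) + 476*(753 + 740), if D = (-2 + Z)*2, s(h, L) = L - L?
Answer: 528130793058/743147 - I*√103/743147 ≈ 7.1067e+5 - 1.3657e-5*I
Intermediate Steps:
s(h, L) = 0
Z = 0
D = -4 (D = (-2 + 0)*2 = -2*2 = -4)
1/(√(D - 99) + 862) + 476*(753 + 740) = 1/(√(-4 - 99) + 862) + 476*(753 + 740) = 1/(√(-103) + 862) + 476*1493 = 1/(I*√103 + 862) + 710668 = 1/(862 + I*√103) + 710668 = 710668 + 1/(862 + I*√103)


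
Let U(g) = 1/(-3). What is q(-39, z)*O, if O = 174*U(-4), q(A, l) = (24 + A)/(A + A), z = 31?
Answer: -145/13 ≈ -11.154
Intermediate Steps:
q(A, l) = (24 + A)/(2*A) (q(A, l) = (24 + A)/((2*A)) = (24 + A)*(1/(2*A)) = (24 + A)/(2*A))
U(g) = -1/3
O = -58 (O = 174*(-1/3) = -58)
q(-39, z)*O = ((1/2)*(24 - 39)/(-39))*(-58) = ((1/2)*(-1/39)*(-15))*(-58) = (5/26)*(-58) = -145/13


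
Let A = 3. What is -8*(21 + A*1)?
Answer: -192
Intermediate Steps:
-8*(21 + A*1) = -8*(21 + 3*1) = -8*(21 + 3) = -8*24 = -192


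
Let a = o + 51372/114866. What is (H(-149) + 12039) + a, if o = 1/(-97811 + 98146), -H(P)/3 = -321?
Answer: 250167857353/19240055 ≈ 13002.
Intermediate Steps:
H(P) = 963 (H(P) = -3*(-321) = 963)
o = 1/335 ≈ 0.0029851
a = 8662243/19240055 (a = 1/335 + 51372/114866 = 1/335 + 51372*(1/114866) = 1/335 + 25686/57433 = 8662243/19240055 ≈ 0.45022)
(H(-149) + 12039) + a = (963 + 12039) + 8662243/19240055 = 13002 + 8662243/19240055 = 250167857353/19240055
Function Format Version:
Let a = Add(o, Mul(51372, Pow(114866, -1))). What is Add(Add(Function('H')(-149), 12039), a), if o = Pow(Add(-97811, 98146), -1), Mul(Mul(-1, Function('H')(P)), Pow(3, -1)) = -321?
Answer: Rational(250167857353, 19240055) ≈ 13002.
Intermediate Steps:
Function('H')(P) = 963 (Function('H')(P) = Mul(-3, -321) = 963)
o = Rational(1, 335) (o = Pow(335, -1) = Rational(1, 335) ≈ 0.0029851)
a = Rational(8662243, 19240055) (a = Add(Rational(1, 335), Mul(51372, Pow(114866, -1))) = Add(Rational(1, 335), Mul(51372, Rational(1, 114866))) = Add(Rational(1, 335), Rational(25686, 57433)) = Rational(8662243, 19240055) ≈ 0.45022)
Add(Add(Function('H')(-149), 12039), a) = Add(Add(963, 12039), Rational(8662243, 19240055)) = Add(13002, Rational(8662243, 19240055)) = Rational(250167857353, 19240055)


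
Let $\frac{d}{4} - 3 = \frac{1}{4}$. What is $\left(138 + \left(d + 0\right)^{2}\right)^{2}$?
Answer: $94249$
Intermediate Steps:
$d = 13$ ($d = 12 + \frac{4}{4} = 12 + 4 \cdot \frac{1}{4} = 12 + 1 = 13$)
$\left(138 + \left(d + 0\right)^{2}\right)^{2} = \left(138 + \left(13 + 0\right)^{2}\right)^{2} = \left(138 + 13^{2}\right)^{2} = \left(138 + 169\right)^{2} = 307^{2} = 94249$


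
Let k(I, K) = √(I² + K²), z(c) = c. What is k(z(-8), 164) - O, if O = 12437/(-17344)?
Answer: 12437/17344 + 4*√1685 ≈ 164.91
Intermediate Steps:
O = -12437/17344 (O = 12437*(-1/17344) = -12437/17344 ≈ -0.71708)
k(z(-8), 164) - O = √((-8)² + 164²) - 1*(-12437/17344) = √(64 + 26896) + 12437/17344 = √26960 + 12437/17344 = 4*√1685 + 12437/17344 = 12437/17344 + 4*√1685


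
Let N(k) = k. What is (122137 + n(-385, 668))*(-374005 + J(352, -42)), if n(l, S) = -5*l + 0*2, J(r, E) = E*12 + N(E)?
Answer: -46467546162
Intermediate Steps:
J(r, E) = 13*E (J(r, E) = E*12 + E = 12*E + E = 13*E)
n(l, S) = -5*l (n(l, S) = -5*l + 0 = -5*l)
(122137 + n(-385, 668))*(-374005 + J(352, -42)) = (122137 - 5*(-385))*(-374005 + 13*(-42)) = (122137 + 1925)*(-374005 - 546) = 124062*(-374551) = -46467546162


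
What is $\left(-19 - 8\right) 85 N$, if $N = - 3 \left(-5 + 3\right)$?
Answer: $-13770$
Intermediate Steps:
$N = 6$ ($N = \left(-3\right) \left(-2\right) = 6$)
$\left(-19 - 8\right) 85 N = \left(-19 - 8\right) 85 \cdot 6 = \left(-27\right) 85 \cdot 6 = \left(-2295\right) 6 = -13770$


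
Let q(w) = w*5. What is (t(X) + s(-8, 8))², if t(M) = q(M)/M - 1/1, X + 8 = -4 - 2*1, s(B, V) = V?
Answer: 144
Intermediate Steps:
q(w) = 5*w
X = -14 (X = -8 + (-4 - 2*1) = -8 + (-4 - 2) = -8 - 6 = -14)
t(M) = 4 (t(M) = (5*M)/M - 1/1 = 5 - 1*1 = 5 - 1 = 4)
(t(X) + s(-8, 8))² = (4 + 8)² = 12² = 144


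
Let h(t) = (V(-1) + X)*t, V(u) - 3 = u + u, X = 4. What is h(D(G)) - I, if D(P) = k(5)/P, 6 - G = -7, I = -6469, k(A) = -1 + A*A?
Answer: 84217/13 ≈ 6478.2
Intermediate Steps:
k(A) = -1 + A²
V(u) = 3 + 2*u (V(u) = 3 + (u + u) = 3 + 2*u)
G = 13 (G = 6 - 1*(-7) = 6 + 7 = 13)
D(P) = 24/P (D(P) = (-1 + 5²)/P = (-1 + 25)/P = 24/P)
h(t) = 5*t (h(t) = ((3 + 2*(-1)) + 4)*t = ((3 - 2) + 4)*t = (1 + 4)*t = 5*t)
h(D(G)) - I = 5*(24/13) - 1*(-6469) = 5*(24*(1/13)) + 6469 = 5*(24/13) + 6469 = 120/13 + 6469 = 84217/13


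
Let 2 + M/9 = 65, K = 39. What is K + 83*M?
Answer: 47100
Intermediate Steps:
M = 567 (M = -18 + 9*65 = -18 + 585 = 567)
K + 83*M = 39 + 83*567 = 39 + 47061 = 47100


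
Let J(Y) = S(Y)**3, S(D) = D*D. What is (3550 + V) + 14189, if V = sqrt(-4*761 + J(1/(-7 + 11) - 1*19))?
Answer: 17739 + sqrt(177966047401)/64 ≈ 24331.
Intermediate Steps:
S(D) = D**2
J(Y) = Y**6 (J(Y) = (Y**2)**3 = Y**6)
V = sqrt(177966047401)/64 (V = sqrt(-4*761 + (1/(-7 + 11) - 1*19)**6) = sqrt(-3044 + (1/4 - 19)**6) = sqrt(-3044 + (-75/4)**6) = sqrt(-3044 + 177978515625/4096) = sqrt(177966047401/4096) = sqrt(177966047401)/64 ≈ 6591.6)
(3550 + V) + 14189 = (3550 + sqrt(177966047401)/64) + 14189 = 17739 + sqrt(177966047401)/64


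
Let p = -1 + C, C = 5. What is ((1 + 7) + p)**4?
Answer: 20736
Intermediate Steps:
p = 4 (p = -1 + 5 = 4)
((1 + 7) + p)**4 = ((1 + 7) + 4)**4 = (8 + 4)**4 = 12**4 = 20736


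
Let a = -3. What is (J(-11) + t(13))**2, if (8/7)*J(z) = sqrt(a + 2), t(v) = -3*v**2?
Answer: 16451087/64 - 3549*I/4 ≈ 2.5705e+5 - 887.25*I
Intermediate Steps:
J(z) = 7*I/8 (J(z) = 7*sqrt(-3 + 2)/8 = 7*sqrt(-1)/8 = 7*I/8)
(J(-11) + t(13))**2 = (7*I/8 - 3*13**2)**2 = (7*I/8 - 3*169)**2 = (7*I/8 - 507)**2 = (-507 + 7*I/8)**2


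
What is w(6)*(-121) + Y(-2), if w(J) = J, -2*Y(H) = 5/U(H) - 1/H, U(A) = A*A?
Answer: -5815/8 ≈ -726.88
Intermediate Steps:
U(A) = A**2
Y(H) = 1/(2*H) - 5/(2*H**2) (Y(H) = -(5/(H**2) - 1/H)/2 = -(5/H**2 - 1/H)/2 = -(-1/H + 5/H**2)/2 = 1/(2*H) - 5/(2*H**2))
w(6)*(-121) + Y(-2) = 6*(-121) + (1/2)*(-5 - 2)/(-2)**2 = -726 + (1/2)*(1/4)*(-7) = -726 - 7/8 = -5815/8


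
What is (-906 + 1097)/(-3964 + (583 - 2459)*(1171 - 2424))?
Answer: 191/2346664 ≈ 8.1392e-5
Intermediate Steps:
(-906 + 1097)/(-3964 + (583 - 2459)*(1171 - 2424)) = 191/(-3964 - 1876*(-1253)) = 191/(-3964 + 2350628) = 191/2346664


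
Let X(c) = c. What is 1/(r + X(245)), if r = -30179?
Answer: -1/29934 ≈ -3.3407e-5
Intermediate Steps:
1/(r + X(245)) = 1/(-30179 + 245) = 1/(-29934) = -1/29934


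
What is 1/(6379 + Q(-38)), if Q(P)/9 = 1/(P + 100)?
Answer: 62/395507 ≈ 0.00015676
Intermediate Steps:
Q(P) = 9/(100 + P) (Q(P) = 9/(P + 100) = 9/(100 + P))
1/(6379 + Q(-38)) = 1/(6379 + 9/(100 - 38)) = 1/(6379 + 9/62) = 1/(395507/62) = 62/395507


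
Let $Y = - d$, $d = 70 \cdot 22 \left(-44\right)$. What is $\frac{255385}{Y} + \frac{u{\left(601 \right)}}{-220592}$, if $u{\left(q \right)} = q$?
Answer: $\frac{43980597}{11677589} \approx 3.7662$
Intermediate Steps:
$d = -67760$ ($d = 1540 \left(-44\right) = -67760$)
$Y = 67760$ ($Y = \left(-1\right) \left(-67760\right) = 67760$)
$\frac{255385}{Y} + \frac{u{\left(601 \right)}}{-220592} = \frac{255385}{67760} + \frac{601}{-220592} = 255385 \cdot \frac{1}{67760} + 601 \left(- \frac{1}{220592}\right) = \frac{51077}{13552} - \frac{601}{220592} = \frac{43980597}{11677589}$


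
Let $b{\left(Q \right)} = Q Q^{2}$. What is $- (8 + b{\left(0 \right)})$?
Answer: $-8$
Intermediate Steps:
$b{\left(Q \right)} = Q^{3}$
$- (8 + b{\left(0 \right)}) = - (8 + 0^{3}) = - (8 + 0) = \left(-1\right) 8 = -8$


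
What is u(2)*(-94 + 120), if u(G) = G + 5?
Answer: 182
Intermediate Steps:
u(G) = 5 + G
u(2)*(-94 + 120) = (5 + 2)*(-94 + 120) = 7*26 = 182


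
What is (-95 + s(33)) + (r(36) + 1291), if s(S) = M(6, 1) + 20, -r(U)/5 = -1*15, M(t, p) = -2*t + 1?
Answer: 1280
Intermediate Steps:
M(t, p) = 1 - 2*t
r(U) = 75 (r(U) = -(-5)*15 = -5*(-15) = 75)
s(S) = 9 (s(S) = (1 - 2*6) + 20 = (1 - 12) + 20 = -11 + 20 = 9)
(-95 + s(33)) + (r(36) + 1291) = (-95 + 9) + (75 + 1291) = -86 + 1366 = 1280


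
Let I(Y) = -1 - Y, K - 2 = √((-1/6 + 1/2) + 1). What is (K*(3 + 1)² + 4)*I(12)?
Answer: -468 - 416*√3/3 ≈ -708.18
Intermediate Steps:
K = 2 + 2*√3/3 (K = 2 + √((-1/6 + 1/2) + 1) = 2 + √((-1*⅙ + 1*(½)) + 1) = 2 + √((-⅙ + ½) + 1) = 2 + √(⅓ + 1) = 2 + √(4/3) = 2 + 2*√3/3 ≈ 3.1547)
(K*(3 + 1)² + 4)*I(12) = ((2 + 2*√3/3)*(3 + 1)² + 4)*(-1 - 1*12) = ((2 + 2*√3/3)*4² + 4)*(-1 - 12) = ((2 + 2*√3/3)*16 + 4)*(-13) = ((32 + 32*√3/3) + 4)*(-13) = (36 + 32*√3/3)*(-13) = -468 - 416*√3/3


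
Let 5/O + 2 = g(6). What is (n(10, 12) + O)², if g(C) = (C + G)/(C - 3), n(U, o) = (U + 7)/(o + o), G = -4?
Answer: 5329/576 ≈ 9.2517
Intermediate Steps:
n(U, o) = (7 + U)/(2*o) (n(U, o) = (7 + U)/((2*o)) = (7 + U)*(1/(2*o)) = (7 + U)/(2*o))
g(C) = (-4 + C)/(-3 + C) (g(C) = (C - 4)/(C - 3) = (-4 + C)/(-3 + C))
O = -15/4 (O = 5/(-2 + (-4 + 6)/(-3 + 6)) = 5/(-2 + 2/3) = 5/(-2 + (⅓)*2) = 5/(-2 + ⅔) = 5/(-4/3) = 5*(-¾) = -15/4 ≈ -3.7500)
(n(10, 12) + O)² = ((½)*(7 + 10)/12 - 15/4)² = ((½)*(1/12)*17 - 15/4)² = (17/24 - 15/4)² = (-73/24)² = 5329/576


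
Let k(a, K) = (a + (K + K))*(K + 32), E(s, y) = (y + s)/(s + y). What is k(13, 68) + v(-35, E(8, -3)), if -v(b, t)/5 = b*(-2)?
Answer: 14550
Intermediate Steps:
E(s, y) = 1 (E(s, y) = (s + y)/(s + y) = 1)
v(b, t) = 10*b (v(b, t) = -5*b*(-2) = -(-10)*b = 10*b)
k(a, K) = (32 + K)*(a + 2*K) (k(a, K) = (a + 2*K)*(32 + K) = (32 + K)*(a + 2*K))
k(13, 68) + v(-35, E(8, -3)) = (2*68² + 32*13 + 64*68 + 68*13) + 10*(-35) = (2*4624 + 416 + 4352 + 884) - 350 = (9248 + 416 + 4352 + 884) - 350 = 14900 - 350 = 14550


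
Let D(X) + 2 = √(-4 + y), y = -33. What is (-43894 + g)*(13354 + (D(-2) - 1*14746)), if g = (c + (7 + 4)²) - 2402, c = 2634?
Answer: 60696154 - 43541*I*√37 ≈ 6.0696e+7 - 2.6485e+5*I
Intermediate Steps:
D(X) = -2 + I*√37 (D(X) = -2 + √(-4 - 33) = -2 + √(-37) = -2 + I*√37)
g = 353 (g = (2634 + (7 + 4)²) - 2402 = (2634 + 11²) - 2402 = (2634 + 121) - 2402 = 2755 - 2402 = 353)
(-43894 + g)*(13354 + (D(-2) - 1*14746)) = (-43894 + 353)*(13354 + ((-2 + I*√37) - 1*14746)) = -43541*(13354 + ((-2 + I*√37) - 14746)) = -43541*(13354 + (-14748 + I*√37)) = -43541*(-1394 + I*√37) = 60696154 - 43541*I*√37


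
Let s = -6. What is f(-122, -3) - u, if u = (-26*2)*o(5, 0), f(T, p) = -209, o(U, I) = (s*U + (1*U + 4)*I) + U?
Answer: -1509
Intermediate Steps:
o(U, I) = -5*U + I*(4 + U) (o(U, I) = (-6*U + (1*U + 4)*I) + U = (-6*U + (U + 4)*I) + U = (-6*U + (4 + U)*I) + U = (-6*U + I*(4 + U)) + U = -5*U + I*(4 + U))
u = 1300 (u = (-26*2)*(-5*5 + 4*0 + 0*5) = -52*(-25 + 0 + 0) = -52*(-25) = 1300)
f(-122, -3) - u = -209 - 1*1300 = -209 - 1300 = -1509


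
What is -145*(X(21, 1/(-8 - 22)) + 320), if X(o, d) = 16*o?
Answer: -95120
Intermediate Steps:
-145*(X(21, 1/(-8 - 22)) + 320) = -145*(16*21 + 320) = -145*(336 + 320) = -145*656 = -95120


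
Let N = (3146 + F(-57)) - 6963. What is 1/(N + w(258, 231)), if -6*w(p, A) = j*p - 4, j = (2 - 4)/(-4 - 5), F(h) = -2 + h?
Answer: -9/34964 ≈ -0.00025741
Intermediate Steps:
j = 2/9 (j = -2/(-9) = -2*(-1/9) = 2/9 ≈ 0.22222)
N = -3876 (N = (3146 + (-2 - 57)) - 6963 = (3146 - 59) - 6963 = 3087 - 6963 = -3876)
w(p, A) = 2/3 - p/27 (w(p, A) = -(2*p/9 - 4)/6 = -(-4 + 2*p/9)/6 = 2/3 - p/27)
1/(N + w(258, 231)) = 1/(-3876 + (2/3 - 1/27*258)) = 1/(-3876 + (2/3 - 86/9)) = 1/(-3876 - 80/9) = 1/(-34964/9) = -9/34964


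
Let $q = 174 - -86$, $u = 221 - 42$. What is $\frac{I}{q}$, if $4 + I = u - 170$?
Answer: $\frac{1}{52} \approx 0.019231$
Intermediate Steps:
$u = 179$ ($u = 221 - 42 = 179$)
$I = 5$ ($I = -4 + \left(179 - 170\right) = -4 + 9 = 5$)
$q = 260$ ($q = 174 + 86 = 260$)
$\frac{I}{q} = \frac{5}{260} = 5 \cdot \frac{1}{260} = \frac{1}{52}$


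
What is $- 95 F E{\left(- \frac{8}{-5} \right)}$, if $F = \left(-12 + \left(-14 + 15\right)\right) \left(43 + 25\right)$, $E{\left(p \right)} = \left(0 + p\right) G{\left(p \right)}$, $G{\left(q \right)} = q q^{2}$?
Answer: $\frac{58212352}{125} \approx 4.657 \cdot 10^{5}$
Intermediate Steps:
$G{\left(q \right)} = q^{3}$
$E{\left(p \right)} = p^{4}$ ($E{\left(p \right)} = \left(0 + p\right) p^{3} = p p^{3} = p^{4}$)
$F = -748$ ($F = \left(-12 + 1\right) 68 = \left(-11\right) 68 = -748$)
$- 95 F E{\left(- \frac{8}{-5} \right)} = \left(-95\right) \left(-748\right) \left(- \frac{8}{-5}\right)^{4} = 71060 \left(\left(-8\right) \left(- \frac{1}{5}\right)\right)^{4} = 71060 \left(\frac{8}{5}\right)^{4} = 71060 \cdot \frac{4096}{625} = \frac{58212352}{125}$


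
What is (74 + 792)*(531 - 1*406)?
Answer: 108250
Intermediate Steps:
(74 + 792)*(531 - 1*406) = 866*(531 - 406) = 866*125 = 108250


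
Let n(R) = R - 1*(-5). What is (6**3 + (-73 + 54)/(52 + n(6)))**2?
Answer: 184660921/3969 ≈ 46526.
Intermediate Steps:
n(R) = 5 + R (n(R) = R + 5 = 5 + R)
(6**3 + (-73 + 54)/(52 + n(6)))**2 = (6**3 + (-73 + 54)/(52 + (5 + 6)))**2 = (216 - 19/(52 + 11))**2 = (216 - 19/63)**2 = (13589/63)**2 = 184660921/3969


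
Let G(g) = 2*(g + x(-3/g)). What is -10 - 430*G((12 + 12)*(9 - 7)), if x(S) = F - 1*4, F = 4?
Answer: -41290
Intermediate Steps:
x(S) = 0 (x(S) = 4 - 1*4 = 4 - 4 = 0)
G(g) = 2*g (G(g) = 2*(g + 0) = 2*g)
-10 - 430*G((12 + 12)*(9 - 7)) = -10 - 860*(12 + 12)*(9 - 7) = -10 - 860*24*2 = -10 - 860*48 = -10 - 430*96 = -10 - 41280 = -41290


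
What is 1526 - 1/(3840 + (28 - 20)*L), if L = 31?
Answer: 6238287/4088 ≈ 1526.0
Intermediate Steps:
1526 - 1/(3840 + (28 - 20)*L) = 1526 - 1/(3840 + (28 - 20)*31) = 1526 - 1/(3840 + 8*31) = 1526 - 1/(3840 + 248) = 1526 - 1/4088 = 6238287/4088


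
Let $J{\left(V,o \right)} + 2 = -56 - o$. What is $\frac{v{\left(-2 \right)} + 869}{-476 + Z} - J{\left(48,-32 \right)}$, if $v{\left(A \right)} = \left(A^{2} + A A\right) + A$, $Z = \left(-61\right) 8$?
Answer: $\frac{24189}{964} \approx 25.092$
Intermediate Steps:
$Z = -488$
$J{\left(V,o \right)} = -58 - o$ ($J{\left(V,o \right)} = -2 - \left(56 + o\right) = -58 - o$)
$v{\left(A \right)} = A + 2 A^{2}$ ($v{\left(A \right)} = \left(A^{2} + A^{2}\right) + A = 2 A^{2} + A = A + 2 A^{2}$)
$\frac{v{\left(-2 \right)} + 869}{-476 + Z} - J{\left(48,-32 \right)} = \frac{- 2 \left(1 + 2 \left(-2\right)\right) + 869}{-476 - 488} - \left(-58 - -32\right) = \frac{- 2 \left(1 - 4\right) + 869}{-964} - \left(-58 + 32\right) = \left(\left(-2\right) \left(-3\right) + 869\right) \left(- \frac{1}{964}\right) - -26 = \left(6 + 869\right) \left(- \frac{1}{964}\right) + 26 = 875 \left(- \frac{1}{964}\right) + 26 = - \frac{875}{964} + 26 = \frac{24189}{964}$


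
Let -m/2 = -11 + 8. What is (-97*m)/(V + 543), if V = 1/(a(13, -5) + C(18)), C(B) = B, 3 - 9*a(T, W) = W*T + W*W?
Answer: -19885/18554 ≈ -1.0717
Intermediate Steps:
m = 6 (m = -2*(-11 + 8) = -2*(-3) = 6)
a(T, W) = ⅓ - W²/9 - T*W/9 (a(T, W) = ⅓ - (W*T + W*W)/9 = ⅓ - (T*W + W²)/9 = ⅓ - (W² + T*W)/9 = ⅓ + (-W²/9 - T*W/9) = ⅓ - W²/9 - T*W/9)
V = 9/205 (V = 1/((⅓ - ⅑*(-5)² - ⅑*13*(-5)) + 18) = 1/((⅓ - ⅑*25 + 65/9) + 18) = 1/((⅓ - 25/9 + 65/9) + 18) = 1/(43/9 + 18) = 1/(205/9) = 9/205 ≈ 0.043902)
(-97*m)/(V + 543) = (-97*6)/(9/205 + 543) = -582/(111324/205) = (205/111324)*(-582) = -19885/18554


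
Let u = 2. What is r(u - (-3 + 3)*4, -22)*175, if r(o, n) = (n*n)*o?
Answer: 169400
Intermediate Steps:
r(o, n) = o*n**2 (r(o, n) = n**2*o = o*n**2)
r(u - (-3 + 3)*4, -22)*175 = ((2 - (-3 + 3)*4)*(-22)**2)*175 = ((2 - 0*4)*484)*175 = ((2 - 1*0)*484)*175 = ((2 + 0)*484)*175 = (2*484)*175 = 968*175 = 169400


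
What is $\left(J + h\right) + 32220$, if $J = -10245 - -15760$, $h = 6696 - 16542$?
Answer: $27889$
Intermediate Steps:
$h = -9846$
$J = 5515$ ($J = -10245 + 15760 = 5515$)
$\left(J + h\right) + 32220 = \left(5515 - 9846\right) + 32220 = -4331 + 32220 = 27889$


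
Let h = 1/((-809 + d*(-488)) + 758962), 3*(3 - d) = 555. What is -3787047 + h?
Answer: -3207511410542/846969 ≈ -3.7870e+6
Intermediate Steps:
d = -182 (d = 3 - ⅓*555 = 3 - 185 = -182)
h = 1/846969 (h = 1/((-809 - 182*(-488)) + 758962) = 1/((-809 + 88816) + 758962) = 1/(88007 + 758962) = 1/846969 ≈ 1.1807e-6)
-3787047 + h = -3787047 + 1/846969 = -3207511410542/846969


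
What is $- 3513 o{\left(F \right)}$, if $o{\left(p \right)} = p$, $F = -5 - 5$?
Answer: $35130$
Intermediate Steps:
$F = -10$
$- 3513 o{\left(F \right)} = \left(-3513\right) \left(-10\right) = 35130$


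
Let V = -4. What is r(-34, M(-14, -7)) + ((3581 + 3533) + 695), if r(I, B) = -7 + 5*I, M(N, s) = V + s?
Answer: 7632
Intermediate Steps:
M(N, s) = -4 + s
r(-34, M(-14, -7)) + ((3581 + 3533) + 695) = (-7 + 5*(-34)) + ((3581 + 3533) + 695) = (-7 - 170) + (7114 + 695) = -177 + 7809 = 7632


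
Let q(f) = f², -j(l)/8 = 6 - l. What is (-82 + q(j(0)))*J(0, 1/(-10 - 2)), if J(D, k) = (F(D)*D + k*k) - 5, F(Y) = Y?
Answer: -798809/72 ≈ -11095.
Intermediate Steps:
j(l) = -48 + 8*l (j(l) = -8*(6 - l) = -48 + 8*l)
J(D, k) = -5 + D² + k² (J(D, k) = (D*D + k*k) - 5 = (D² + k²) - 5 = -5 + D² + k²)
(-82 + q(j(0)))*J(0, 1/(-10 - 2)) = (-82 + (-48 + 8*0)²)*(-5 + 0² + (1/(-10 - 2))²) = (-82 + (-48 + 0)²)*(-5 + 0 + (1/(-12))²) = (-82 + (-48)²)*(-5 + 0 + (-1/12)²) = (-82 + 2304)*(-5 + 0 + 1/144) = 2222*(-719/144) = -798809/72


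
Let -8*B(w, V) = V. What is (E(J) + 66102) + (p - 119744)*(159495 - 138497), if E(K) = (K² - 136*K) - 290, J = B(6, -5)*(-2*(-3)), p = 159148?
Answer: 13239528129/16 ≈ 8.2747e+8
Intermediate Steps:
B(w, V) = -V/8
J = 15/4 (J = (-⅛*(-5))*(-2*(-3)) = (5/8)*6 = 15/4 ≈ 3.7500)
E(K) = -290 + K² - 136*K
(E(J) + 66102) + (p - 119744)*(159495 - 138497) = ((-290 + (15/4)² - 136*15/4) + 66102) + (159148 - 119744)*(159495 - 138497) = ((-290 + 225/16 - 510) + 66102) + 39404*20998 = (-12575/16 + 66102) + 827405192 = 1045057/16 + 827405192 = 13239528129/16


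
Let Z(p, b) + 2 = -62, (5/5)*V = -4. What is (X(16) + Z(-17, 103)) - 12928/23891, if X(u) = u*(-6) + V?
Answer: -3931052/23891 ≈ -164.54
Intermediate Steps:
V = -4
Z(p, b) = -64 (Z(p, b) = -2 - 62 = -64)
X(u) = -4 - 6*u (X(u) = u*(-6) - 4 = -6*u - 4 = -4 - 6*u)
(X(16) + Z(-17, 103)) - 12928/23891 = ((-4 - 6*16) - 64) - 12928/23891 = ((-4 - 96) - 64) - 12928*1/23891 = (-100 - 64) - 12928/23891 = -164 - 12928/23891 = -3931052/23891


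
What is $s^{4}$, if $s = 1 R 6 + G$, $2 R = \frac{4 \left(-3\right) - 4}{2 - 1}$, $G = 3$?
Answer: $4100625$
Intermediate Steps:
$R = -8$ ($R = \frac{\left(4 \left(-3\right) - 4\right) \frac{1}{2 - 1}}{2} = \frac{\left(-12 - 4\right) 1^{-1}}{2} = \frac{\left(-16\right) 1}{2} = \frac{1}{2} \left(-16\right) = -8$)
$s = -45$ ($s = 1 \left(-8\right) 6 + 3 = \left(-8\right) 6 + 3 = -48 + 3 = -45$)
$s^{4} = \left(-45\right)^{4} = 4100625$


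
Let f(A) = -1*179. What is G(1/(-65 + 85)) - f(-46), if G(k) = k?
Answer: 3581/20 ≈ 179.05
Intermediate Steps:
f(A) = -179
G(1/(-65 + 85)) - f(-46) = 1/(-65 + 85) - 1*(-179) = 1/20 + 179 = 3581/20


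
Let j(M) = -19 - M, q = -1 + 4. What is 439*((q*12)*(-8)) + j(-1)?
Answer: -126450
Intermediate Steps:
q = 3
439*((q*12)*(-8)) + j(-1) = 439*((3*12)*(-8)) + (-19 - 1*(-1)) = 439*(36*(-8)) + (-19 + 1) = 439*(-288) - 18 = -126432 - 18 = -126450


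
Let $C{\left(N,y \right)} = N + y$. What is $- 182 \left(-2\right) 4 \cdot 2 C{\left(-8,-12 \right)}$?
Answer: $-58240$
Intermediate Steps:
$- 182 \left(-2\right) 4 \cdot 2 C{\left(-8,-12 \right)} = - 182 \left(-2\right) 4 \cdot 2 \left(-8 - 12\right) = - 182 \left(\left(-8\right) 2\right) \left(-20\right) = \left(-182\right) \left(-16\right) \left(-20\right) = 2912 \left(-20\right) = -58240$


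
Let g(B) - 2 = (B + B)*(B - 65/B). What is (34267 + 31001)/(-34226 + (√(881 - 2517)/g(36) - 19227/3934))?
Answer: -267764204092745783808/140433387232651254473 - 6349267907136*I*√409/140433387232651254473 ≈ -1.9067 - 9.1436e-7*I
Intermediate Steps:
g(B) = 2 + 2*B*(B - 65/B) (g(B) = 2 + (B + B)*(B - 65/B) = 2 + (2*B)*(B - 65/B) = 2 + 2*B*(B - 65/B))
(34267 + 31001)/(-34226 + (√(881 - 2517)/g(36) - 19227/3934)) = (34267 + 31001)/(-34226 + (√(881 - 2517)/(-128 + 2*36²) - 19227/3934)) = 65268/(-34226 + (√(-1636)/(-128 + 2*1296) - 19227*1/3934)) = 65268/(-34226 + ((2*I*√409)/(-128 + 2592) - 19227/3934)) = 65268/(-34226 + ((2*I*√409)/2464 - 19227/3934)) = 65268/(-34226 + ((2*I*√409)*(1/2464) - 19227/3934)) = 65268/(-34226 + (I*√409/1232 - 19227/3934)) = 65268/(-34226 + (-19227/3934 + I*√409/1232)) = 65268/(-134664311/3934 + I*√409/1232)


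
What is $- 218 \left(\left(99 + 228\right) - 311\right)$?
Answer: $-3488$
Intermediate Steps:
$- 218 \left(\left(99 + 228\right) - 311\right) = - 218 \left(327 - 311\right) = \left(-218\right) 16 = -3488$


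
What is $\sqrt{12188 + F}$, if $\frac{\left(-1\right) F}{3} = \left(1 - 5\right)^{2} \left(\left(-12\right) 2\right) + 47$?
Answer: $\sqrt{13199} \approx 114.89$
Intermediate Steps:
$F = 1011$ ($F = - 3 \left(\left(1 - 5\right)^{2} \left(\left(-12\right) 2\right) + 47\right) = - 3 \left(\left(-4\right)^{2} \left(-24\right) + 47\right) = - 3 \left(16 \left(-24\right) + 47\right) = - 3 \left(-384 + 47\right) = \left(-3\right) \left(-337\right) = 1011$)
$\sqrt{12188 + F} = \sqrt{12188 + 1011} = \sqrt{13199}$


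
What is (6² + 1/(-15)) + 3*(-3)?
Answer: 404/15 ≈ 26.933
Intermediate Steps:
(6² + 1/(-15)) + 3*(-3) = (36 - 1/15) - 9 = 539/15 - 9 = 404/15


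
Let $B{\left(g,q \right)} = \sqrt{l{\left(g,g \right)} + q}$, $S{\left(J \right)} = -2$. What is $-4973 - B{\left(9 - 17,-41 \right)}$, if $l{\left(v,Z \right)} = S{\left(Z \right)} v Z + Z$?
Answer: $-4973 - i \sqrt{177} \approx -4973.0 - 13.304 i$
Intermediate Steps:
$l{\left(v,Z \right)} = Z - 2 Z v$ ($l{\left(v,Z \right)} = - 2 v Z + Z = - 2 Z v + Z = Z - 2 Z v$)
$B{\left(g,q \right)} = \sqrt{q + g \left(1 - 2 g\right)}$ ($B{\left(g,q \right)} = \sqrt{g \left(1 - 2 g\right) + q} = \sqrt{q + g \left(1 - 2 g\right)}$)
$-4973 - B{\left(9 - 17,-41 \right)} = -4973 - \sqrt{-41 + \left(9 - 17\right) \left(1 - 2 \left(9 - 17\right)\right)} = -4973 - \sqrt{-41 - 8 \left(1 - -16\right)} = -4973 - \sqrt{-41 - 8 \left(1 + 16\right)} = -4973 - \sqrt{-41 - 136} = -4973 - \sqrt{-177} = -4973 - i \sqrt{177}$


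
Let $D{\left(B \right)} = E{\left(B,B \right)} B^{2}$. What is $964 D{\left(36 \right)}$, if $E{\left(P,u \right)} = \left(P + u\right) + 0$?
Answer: $89952768$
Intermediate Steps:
$E{\left(P,u \right)} = P + u$
$D{\left(B \right)} = 2 B^{3}$ ($D{\left(B \right)} = \left(B + B\right) B^{2} = 2 B B^{2} = 2 B^{3}$)
$964 D{\left(36 \right)} = 964 \cdot 2 \cdot 36^{3} = 964 \cdot 2 \cdot 46656 = 964 \cdot 93312 = 89952768$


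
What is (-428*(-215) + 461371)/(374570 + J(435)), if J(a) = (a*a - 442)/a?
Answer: 240725085/163126733 ≈ 1.4757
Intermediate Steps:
J(a) = (-442 + a²)/a (J(a) = (a² - 442)/a = (-442 + a²)/a)
(-428*(-215) + 461371)/(374570 + J(435)) = (-428*(-215) + 461371)/(374570 + (435 - 442/435)) = (92020 + 461371)/(374570 + (435 - 442*1/435)) = 553391/(374570 + (435 - 442/435)) = 553391/(374570 + 188783/435) = 553391/(163126733/435) = 553391*(435/163126733) = 240725085/163126733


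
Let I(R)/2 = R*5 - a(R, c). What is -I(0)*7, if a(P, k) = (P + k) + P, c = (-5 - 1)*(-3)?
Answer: 252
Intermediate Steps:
c = 18 (c = -6*(-3) = 18)
a(P, k) = k + 2*P
I(R) = -36 + 6*R (I(R) = 2*(R*5 - (18 + 2*R)) = 2*(5*R + (-18 - 2*R)) = 2*(-18 + 3*R) = -36 + 6*R)
-I(0)*7 = -(-36 + 6*0)*7 = -(-36 + 0)*7 = -1*(-36)*7 = 36*7 = 252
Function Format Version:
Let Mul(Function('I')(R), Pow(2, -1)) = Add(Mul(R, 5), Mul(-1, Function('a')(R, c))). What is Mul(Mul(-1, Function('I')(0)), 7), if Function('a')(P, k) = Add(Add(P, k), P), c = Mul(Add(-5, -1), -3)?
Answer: 252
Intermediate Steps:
c = 18 (c = Mul(-6, -3) = 18)
Function('a')(P, k) = Add(k, Mul(2, P))
Function('I')(R) = Add(-36, Mul(6, R)) (Function('I')(R) = Mul(2, Add(Mul(R, 5), Mul(-1, Add(18, Mul(2, R))))) = Mul(2, Add(Mul(5, R), Add(-18, Mul(-2, R)))) = Mul(2, Add(-18, Mul(3, R))) = Add(-36, Mul(6, R)))
Mul(Mul(-1, Function('I')(0)), 7) = Mul(Mul(-1, Add(-36, Mul(6, 0))), 7) = Mul(Mul(-1, Add(-36, 0)), 7) = Mul(Mul(-1, -36), 7) = Mul(36, 7) = 252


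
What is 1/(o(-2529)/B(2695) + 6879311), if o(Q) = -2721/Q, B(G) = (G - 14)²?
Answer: 6059282523/41683688912582560 ≈ 1.4536e-7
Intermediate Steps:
B(G) = (-14 + G)²
1/(o(-2529)/B(2695) + 6879311) = 1/((-2721/(-2529))/((-14 + 2695)²) + 6879311) = 1/((-2721*(-1/2529))/(2681²) + 6879311) = 1/((907/843)/7187761 + 6879311) = 1/((907/843)*(1/7187761) + 6879311) = 1/(907/6059282523 + 6879311) = 1/(41683688912582560/6059282523) = 6059282523/41683688912582560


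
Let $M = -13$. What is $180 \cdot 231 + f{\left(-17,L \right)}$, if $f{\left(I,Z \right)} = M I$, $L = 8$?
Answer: $41801$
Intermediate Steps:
$f{\left(I,Z \right)} = - 13 I$
$180 \cdot 231 + f{\left(-17,L \right)} = 180 \cdot 231 - -221 = 41580 + 221 = 41801$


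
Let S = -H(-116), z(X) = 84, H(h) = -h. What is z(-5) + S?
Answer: -32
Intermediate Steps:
S = -116 (S = -(-1)*(-116) = -1*116 = -116)
z(-5) + S = 84 - 116 = -32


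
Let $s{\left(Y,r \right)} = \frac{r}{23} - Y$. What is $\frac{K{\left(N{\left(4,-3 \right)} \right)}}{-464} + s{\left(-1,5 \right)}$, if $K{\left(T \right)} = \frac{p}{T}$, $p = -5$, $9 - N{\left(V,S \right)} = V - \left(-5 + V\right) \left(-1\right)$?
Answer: $\frac{78067}{64032} \approx 1.2192$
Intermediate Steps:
$N{\left(V,S \right)} = 14 - 2 V$ ($N{\left(V,S \right)} = 9 - \left(V - \left(-5 + V\right) \left(-1\right)\right) = 9 - \left(V - \left(5 - V\right)\right) = 9 - \left(V + \left(-5 + V\right)\right) = 9 - \left(-5 + 2 V\right) = 14 - 2 V$)
$K{\left(T \right)} = - \frac{5}{T}$
$s{\left(Y,r \right)} = - Y + \frac{r}{23}$ ($s{\left(Y,r \right)} = r \frac{1}{23} - Y = \frac{r}{23} - Y = - Y + \frac{r}{23}$)
$\frac{K{\left(N{\left(4,-3 \right)} \right)}}{-464} + s{\left(-1,5 \right)} = \frac{\left(-5\right) \frac{1}{14 - 8}}{-464} + \left(\left(-1\right) \left(-1\right) + \frac{1}{23} \cdot 5\right) = - \frac{5}{14 - 8} \left(- \frac{1}{464}\right) + \left(1 + \frac{5}{23}\right) = - \frac{5}{6} \left(- \frac{1}{464}\right) + \frac{28}{23} = \left(-5\right) \frac{1}{6} \left(- \frac{1}{464}\right) + \frac{28}{23} = \left(- \frac{5}{6}\right) \left(- \frac{1}{464}\right) + \frac{28}{23} = \frac{5}{2784} + \frac{28}{23} = \frac{78067}{64032}$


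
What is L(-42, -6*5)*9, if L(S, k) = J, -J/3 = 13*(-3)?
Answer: 1053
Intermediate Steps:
J = 117 (J = -39*(-3) = -3*(-39) = 117)
L(S, k) = 117
L(-42, -6*5)*9 = 117*9 = 1053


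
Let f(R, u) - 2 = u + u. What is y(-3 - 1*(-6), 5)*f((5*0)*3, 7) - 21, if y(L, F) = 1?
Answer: -5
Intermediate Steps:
f(R, u) = 2 + 2*u (f(R, u) = 2 + (u + u) = 2 + 2*u)
y(-3 - 1*(-6), 5)*f((5*0)*3, 7) - 21 = 1*(2 + 2*7) - 21 = 1*(2 + 14) - 21 = 1*16 - 21 = 16 - 21 = -5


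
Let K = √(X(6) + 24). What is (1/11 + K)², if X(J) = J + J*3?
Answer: 5809/121 + 8*√3/11 ≈ 49.268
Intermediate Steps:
X(J) = 4*J (X(J) = J + 3*J = 4*J)
K = 4*√3 (K = √(4*6 + 24) = √(24 + 24) = √48 = 4*√3 ≈ 6.9282)
(1/11 + K)² = (1/11 + 4*√3)²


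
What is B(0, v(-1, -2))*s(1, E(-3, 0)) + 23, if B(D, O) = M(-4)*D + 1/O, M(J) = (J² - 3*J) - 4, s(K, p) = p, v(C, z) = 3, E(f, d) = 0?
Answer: 23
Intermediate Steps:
M(J) = -4 + J² - 3*J
B(D, O) = 1/O + 24*D (B(D, O) = (-4 + (-4)² - 3*(-4))*D + 1/O = (-4 + 16 + 12)*D + 1/O = 24*D + 1/O = 1/O + 24*D)
B(0, v(-1, -2))*s(1, E(-3, 0)) + 23 = (1/3 + 24*0)*0 + 23 = (⅓ + 0)*0 + 23 = (⅓)*0 + 23 = 0 + 23 = 23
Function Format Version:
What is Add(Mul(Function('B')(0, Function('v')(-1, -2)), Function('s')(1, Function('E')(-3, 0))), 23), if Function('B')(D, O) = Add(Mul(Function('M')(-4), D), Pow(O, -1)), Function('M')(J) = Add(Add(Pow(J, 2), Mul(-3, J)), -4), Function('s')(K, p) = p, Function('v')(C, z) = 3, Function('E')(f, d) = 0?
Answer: 23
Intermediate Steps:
Function('M')(J) = Add(-4, Pow(J, 2), Mul(-3, J))
Function('B')(D, O) = Add(Pow(O, -1), Mul(24, D)) (Function('B')(D, O) = Add(Mul(Add(-4, Pow(-4, 2), Mul(-3, -4)), D), Pow(O, -1)) = Add(Mul(Add(-4, 16, 12), D), Pow(O, -1)) = Add(Mul(24, D), Pow(O, -1)) = Add(Pow(O, -1), Mul(24, D)))
Add(Mul(Function('B')(0, Function('v')(-1, -2)), Function('s')(1, Function('E')(-3, 0))), 23) = Add(Mul(Add(Pow(3, -1), Mul(24, 0)), 0), 23) = Add(Mul(Add(Rational(1, 3), 0), 0), 23) = Add(Mul(Rational(1, 3), 0), 23) = Add(0, 23) = 23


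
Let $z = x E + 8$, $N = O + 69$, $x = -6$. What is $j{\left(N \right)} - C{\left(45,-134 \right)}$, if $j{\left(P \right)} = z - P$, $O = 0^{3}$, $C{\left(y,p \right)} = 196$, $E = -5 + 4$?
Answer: $-251$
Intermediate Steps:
$E = -1$
$O = 0$
$N = 69$ ($N = 0 + 69 = 69$)
$z = 14$ ($z = \left(-6\right) \left(-1\right) + 8 = 6 + 8 = 14$)
$j{\left(P \right)} = 14 - P$
$j{\left(N \right)} - C{\left(45,-134 \right)} = \left(14 - 69\right) - 196 = -55 - 196 = -251$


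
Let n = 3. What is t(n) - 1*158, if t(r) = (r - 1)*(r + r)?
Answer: -146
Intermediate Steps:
t(r) = 2*r*(-1 + r) (t(r) = (-1 + r)*(2*r) = 2*r*(-1 + r))
t(n) - 1*158 = 2*3*(-1 + 3) - 1*158 = 2*3*2 - 158 = 12 - 158 = -146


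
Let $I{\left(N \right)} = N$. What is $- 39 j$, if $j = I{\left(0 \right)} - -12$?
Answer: $-468$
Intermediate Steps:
$j = 12$ ($j = 0 - -12 = 0 + 12 = 12$)
$- 39 j = \left(-39\right) 12 = -468$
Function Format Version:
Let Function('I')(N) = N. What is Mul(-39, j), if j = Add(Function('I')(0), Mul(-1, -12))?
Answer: -468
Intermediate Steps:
j = 12 (j = Add(0, Mul(-1, -12)) = Add(0, 12) = 12)
Mul(-39, j) = Mul(-39, 12) = -468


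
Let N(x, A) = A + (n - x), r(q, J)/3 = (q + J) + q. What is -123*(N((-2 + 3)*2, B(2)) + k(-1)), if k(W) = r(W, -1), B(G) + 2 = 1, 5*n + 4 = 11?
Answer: 6519/5 ≈ 1303.8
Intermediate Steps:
n = 7/5 (n = -⅘ + (⅕)*11 = -⅘ + 11/5 = 7/5 ≈ 1.4000)
r(q, J) = 3*J + 6*q (r(q, J) = 3*((q + J) + q) = 3*((J + q) + q) = 3*(J + 2*q) = 3*J + 6*q)
B(G) = -1 (B(G) = -2 + 1 = -1)
k(W) = -3 + 6*W (k(W) = 3*(-1) + 6*W = -3 + 6*W)
N(x, A) = 7/5 + A - x (N(x, A) = A + (7/5 - x) = 7/5 + A - x)
-123*(N((-2 + 3)*2, B(2)) + k(-1)) = -123*((7/5 - 1 - (-2 + 3)*2) + (-3 + 6*(-1))) = -123*((7/5 - 1 - 2) + (-3 - 6)) = -123*((7/5 - 1 - 1*2) - 9) = -123*((7/5 - 1 - 2) - 9) = -123*(-8/5 - 9) = -123*(-53/5) = 6519/5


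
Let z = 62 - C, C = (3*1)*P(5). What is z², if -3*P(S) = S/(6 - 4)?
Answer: 16641/4 ≈ 4160.3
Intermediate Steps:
P(S) = -S/6 (P(S) = -S/(3*(6 - 4)) = -S/(3*2) = -S/6)
C = -5/2 (C = (3*1)*(-⅙*5) = 3*(-⅚) = -5/2 ≈ -2.5000)
z = 129/2 (z = 62 - 1*(-5/2) = 62 + 5/2 = 129/2 ≈ 64.500)
z² = (129/2)² = 16641/4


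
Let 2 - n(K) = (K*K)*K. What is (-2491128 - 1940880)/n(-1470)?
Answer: -2216004/1588261501 ≈ -0.0013952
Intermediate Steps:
n(K) = 2 - K**3 (n(K) = 2 - K*K*K = 2 - K**2*K = 2 - K**3)
(-2491128 - 1940880)/n(-1470) = (-2491128 - 1940880)/(2 - 1*(-1470)**3) = -4432008/(2 - 1*(-3176523000)) = -4432008/(2 + 3176523000) = -4432008/3176523002 = -4432008*1/3176523002 = -2216004/1588261501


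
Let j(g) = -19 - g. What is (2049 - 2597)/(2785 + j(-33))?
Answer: -548/2799 ≈ -0.19578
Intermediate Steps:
(2049 - 2597)/(2785 + j(-33)) = (2049 - 2597)/(2785 + (-19 - 1*(-33))) = -548/(2785 + (-19 + 33)) = -548/(2785 + 14) = -548/2799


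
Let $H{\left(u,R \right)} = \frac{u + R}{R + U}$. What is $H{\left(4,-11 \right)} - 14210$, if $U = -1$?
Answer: $- \frac{170513}{12} \approx -14209.0$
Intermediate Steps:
$H{\left(u,R \right)} = \frac{R + u}{-1 + R}$ ($H{\left(u,R \right)} = \frac{u + R}{R - 1} = \frac{R + u}{-1 + R}$)
$H{\left(4,-11 \right)} - 14210 = \frac{-11 + 4}{-1 - 11} - 14210 = \frac{1}{-12} \left(-7\right) - 14210 = \left(- \frac{1}{12}\right) \left(-7\right) - 14210 = \frac{7}{12} - 14210 = - \frac{170513}{12}$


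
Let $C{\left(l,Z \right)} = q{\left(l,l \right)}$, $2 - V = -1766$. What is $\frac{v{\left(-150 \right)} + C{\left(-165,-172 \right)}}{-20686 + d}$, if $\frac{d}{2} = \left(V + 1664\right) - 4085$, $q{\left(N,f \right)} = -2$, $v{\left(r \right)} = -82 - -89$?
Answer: $- \frac{5}{21992} \approx -0.00022736$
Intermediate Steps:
$V = 1768$ ($V = 2 - -1766 = 2 + 1766 = 1768$)
$v{\left(r \right)} = 7$ ($v{\left(r \right)} = -82 + 89 = 7$)
$C{\left(l,Z \right)} = -2$
$d = -1306$ ($d = 2 \left(\left(1768 + 1664\right) - 4085\right) = 2 \left(3432 - 4085\right) = 2 \left(-653\right) = -1306$)
$\frac{v{\left(-150 \right)} + C{\left(-165,-172 \right)}}{-20686 + d} = \frac{7 - 2}{-20686 - 1306} = \frac{5}{-21992} = 5 \left(- \frac{1}{21992}\right) = - \frac{5}{21992}$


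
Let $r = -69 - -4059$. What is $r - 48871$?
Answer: $-44881$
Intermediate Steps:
$r = 3990$ ($r = -69 + 4059 = 3990$)
$r - 48871 = 3990 - 48871 = -44881$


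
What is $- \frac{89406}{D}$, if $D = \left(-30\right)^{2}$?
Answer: $- \frac{4967}{50} \approx -99.34$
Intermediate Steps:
$D = 900$
$- \frac{89406}{D} = - \frac{89406}{900} = \left(-89406\right) \frac{1}{900} = - \frac{4967}{50}$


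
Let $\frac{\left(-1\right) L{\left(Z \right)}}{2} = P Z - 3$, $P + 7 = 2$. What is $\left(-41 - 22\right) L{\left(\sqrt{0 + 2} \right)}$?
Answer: $-378 - 630 \sqrt{2} \approx -1269.0$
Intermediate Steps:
$P = -5$ ($P = -7 + 2 = -5$)
$L{\left(Z \right)} = 6 + 10 Z$ ($L{\left(Z \right)} = - 2 \left(- 5 Z - 3\right) = - 2 \left(-3 - 5 Z\right) = 6 + 10 Z$)
$\left(-41 - 22\right) L{\left(\sqrt{0 + 2} \right)} = \left(-41 - 22\right) \left(6 + 10 \sqrt{0 + 2}\right) = - 63 \left(6 + 10 \sqrt{2}\right) = -378 - 630 \sqrt{2}$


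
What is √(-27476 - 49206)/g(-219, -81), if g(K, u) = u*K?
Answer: I*√76682/17739 ≈ 0.015611*I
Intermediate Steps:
g(K, u) = K*u
√(-27476 - 49206)/g(-219, -81) = √(-27476 - 49206)/((-219*(-81))) = √(-76682)/17739 = (I*√76682)*(1/17739) = I*√76682/17739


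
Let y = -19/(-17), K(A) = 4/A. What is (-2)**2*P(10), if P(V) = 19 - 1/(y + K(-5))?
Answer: 1712/27 ≈ 63.407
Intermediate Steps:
y = 19/17 (y = -19*(-1/17) = 19/17 ≈ 1.1176)
P(V) = 428/27 (P(V) = 19 - 1/(19/17 + 4/(-5)) = 19 - 1/(19/17 + 4*(-1/5)) = 19 - 1/(19/17 - 4/5) = 19 - 1/27/85 = 19 - 1*85/27 = 19 - 85/27 = 428/27)
(-2)**2*P(10) = (-2)**2*(428/27) = 4*(428/27) = 1712/27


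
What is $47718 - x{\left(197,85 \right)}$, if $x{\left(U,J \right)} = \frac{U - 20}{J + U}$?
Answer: $\frac{4485433}{94} \approx 47717.0$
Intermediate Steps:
$x{\left(U,J \right)} = \frac{-20 + U}{J + U}$
$47718 - x{\left(197,85 \right)} = 47718 - \frac{-20 + 197}{85 + 197} = 47718 - \frac{1}{282} \cdot 177 = 47718 - \frac{59}{94} = \frac{4485433}{94}$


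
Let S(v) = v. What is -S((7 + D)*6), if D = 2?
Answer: -54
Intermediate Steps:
-S((7 + D)*6) = -(7 + 2)*6 = -9*6 = -1*54 = -54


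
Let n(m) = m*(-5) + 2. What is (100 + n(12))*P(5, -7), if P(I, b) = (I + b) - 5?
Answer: -294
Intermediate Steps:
P(I, b) = -5 + I + b
n(m) = 2 - 5*m (n(m) = -5*m + 2 = 2 - 5*m)
(100 + n(12))*P(5, -7) = (100 + (2 - 5*12))*(-5 + 5 - 7) = (100 + (2 - 60))*(-7) = (100 - 58)*(-7) = 42*(-7) = -294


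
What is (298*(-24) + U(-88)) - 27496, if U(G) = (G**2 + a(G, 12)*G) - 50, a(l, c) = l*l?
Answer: -708426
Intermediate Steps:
a(l, c) = l**2
U(G) = -50 + G**2 + G**3 (U(G) = (G**2 + G**2*G) - 50 = (G**2 + G**3) - 50 = -50 + G**2 + G**3)
(298*(-24) + U(-88)) - 27496 = (298*(-24) + (-50 + (-88)**2 + (-88)**3)) - 27496 = (-7152 + (-50 + 7744 - 681472)) - 27496 = (-7152 - 673778) - 27496 = -680930 - 27496 = -708426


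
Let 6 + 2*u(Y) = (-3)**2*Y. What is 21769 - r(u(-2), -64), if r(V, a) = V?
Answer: 21781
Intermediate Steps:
u(Y) = -3 + 9*Y/2 (u(Y) = -3 + ((-3)**2*Y)/2 = -3 + (9*Y)/2 = -3 + 9*Y/2)
21769 - r(u(-2), -64) = 21769 - (-3 + (9/2)*(-2)) = 21769 - (-3 - 9) = 21769 - 1*(-12) = 21769 + 12 = 21781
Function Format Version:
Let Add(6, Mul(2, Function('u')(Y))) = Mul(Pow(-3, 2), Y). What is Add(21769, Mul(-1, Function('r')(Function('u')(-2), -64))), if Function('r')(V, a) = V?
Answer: 21781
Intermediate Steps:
Function('u')(Y) = Add(-3, Mul(Rational(9, 2), Y)) (Function('u')(Y) = Add(-3, Mul(Rational(1, 2), Mul(Pow(-3, 2), Y))) = Add(-3, Mul(Rational(1, 2), Mul(9, Y))) = Add(-3, Mul(Rational(9, 2), Y)))
Add(21769, Mul(-1, Function('r')(Function('u')(-2), -64))) = Add(21769, Mul(-1, Add(-3, Mul(Rational(9, 2), -2)))) = Add(21769, Mul(-1, Add(-3, -9))) = Add(21769, Mul(-1, -12)) = Add(21769, 12) = 21781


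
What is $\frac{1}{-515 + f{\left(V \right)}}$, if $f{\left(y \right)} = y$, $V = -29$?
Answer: $- \frac{1}{544} \approx -0.0018382$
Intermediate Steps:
$\frac{1}{-515 + f{\left(V \right)}} = \frac{1}{-515 - 29} = \frac{1}{-544} = - \frac{1}{544}$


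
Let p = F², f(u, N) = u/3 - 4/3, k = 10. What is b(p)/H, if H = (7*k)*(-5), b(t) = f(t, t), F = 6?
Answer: -16/525 ≈ -0.030476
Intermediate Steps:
f(u, N) = -4/3 + u/3 (f(u, N) = u*(⅓) - 4*⅓ = u/3 - 4/3 = -4/3 + u/3)
p = 36 (p = 6² = 36)
b(t) = -4/3 + t/3
H = -350 (H = (7*10)*(-5) = 70*(-5) = -350)
b(p)/H = (-4/3 + (⅓)*36)/(-350) = (-4/3 + 12)*(-1/350) = (32/3)*(-1/350) = -16/525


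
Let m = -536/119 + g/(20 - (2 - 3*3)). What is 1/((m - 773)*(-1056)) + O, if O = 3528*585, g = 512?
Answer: 1770586008872751/857891936 ≈ 2.0639e+6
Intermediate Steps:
O = 2063880
m = 46456/3213 (m = -536/119 + 512/(20 - (2 - 3*3)) = -536*1/119 + 512/(20 - (2 - 9)) = -536/119 + 512/(20 - 1*(-7)) = -536/119 + 512/(20 + 7) = -536/119 + 512/27 = 46456/3213 ≈ 14.459)
1/((m - 773)*(-1056)) + O = 1/((46456/3213 - 773)*(-1056)) + 2063880 = 1/(-2437193/3213*(-1056)) + 2063880 = 1/(857891936/1071) + 2063880 = 1071/857891936 + 2063880 = 1770586008872751/857891936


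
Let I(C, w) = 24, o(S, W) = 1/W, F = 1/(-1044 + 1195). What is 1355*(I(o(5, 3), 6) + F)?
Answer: 4911875/151 ≈ 32529.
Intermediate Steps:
F = 1/151 ≈ 0.0066225
1355*(I(o(5, 3), 6) + F) = 1355*(24 + 1/151) = 1355*(3625/151) = 4911875/151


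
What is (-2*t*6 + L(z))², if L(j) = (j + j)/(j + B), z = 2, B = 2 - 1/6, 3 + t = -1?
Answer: 1272384/529 ≈ 2405.3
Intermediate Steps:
t = -4 (t = -3 - 1 = -4)
B = 11/6 (B = 2 - 1*⅙ = 2 - ⅙ = 11/6 ≈ 1.8333)
L(j) = 2*j/(11/6 + j) (L(j) = (j + j)/(j + 11/6) = (2*j)/(11/6 + j) = 2*j/(11/6 + j))
(-2*t*6 + L(z))² = (-2*(-4)*6 + 12*2/(11 + 6*2))² = (8*6 + 12*2/(11 + 12))² = (48 + 12*2/23)² = (48 + 12*2*(1/23))² = (48 + 24/23)² = (1128/23)² = 1272384/529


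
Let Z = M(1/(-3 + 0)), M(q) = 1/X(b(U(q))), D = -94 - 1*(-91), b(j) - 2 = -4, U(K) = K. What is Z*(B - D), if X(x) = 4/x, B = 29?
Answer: -16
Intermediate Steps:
b(j) = -2 (b(j) = 2 - 4 = -2)
D = -3 (D = -94 + 91 = -3)
M(q) = -½ (M(q) = 1/(4/(-2)) = 1/(4*(-½)) = 1/(-2) = -½)
Z = -½ ≈ -0.50000
Z*(B - D) = -(29 - 1*(-3))/2 = -(29 + 3)/2 = -½*32 = -16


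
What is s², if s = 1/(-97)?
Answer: 1/9409 ≈ 0.00010628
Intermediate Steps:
s = -1/97 ≈ -0.010309
s² = (-1/97)² = 1/9409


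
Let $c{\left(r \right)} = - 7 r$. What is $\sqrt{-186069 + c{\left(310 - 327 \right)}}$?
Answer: $5 i \sqrt{7438} \approx 431.22 i$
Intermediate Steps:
$\sqrt{-186069 + c{\left(310 - 327 \right)}} = \sqrt{-186069 - 7 \left(310 - 327\right)} = \sqrt{-186069 - -119} = \sqrt{-186069 + 119} = \sqrt{-185950} = 5 i \sqrt{7438}$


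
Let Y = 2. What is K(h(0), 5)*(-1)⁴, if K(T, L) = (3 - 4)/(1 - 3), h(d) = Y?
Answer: ½ ≈ 0.50000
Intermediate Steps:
h(d) = 2
K(T, L) = ½ (K(T, L) = -1/(-2) = -1*(-½) = ½)
K(h(0), 5)*(-1)⁴ = (½)*(-1)⁴ = (½)*1 = ½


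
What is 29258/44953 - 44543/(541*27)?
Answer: -1574969873/656628471 ≈ -2.3986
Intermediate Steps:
29258/44953 - 44543/(541*27) = 29258*(1/44953) - 44543/14607 = 29258/44953 - 44543*1/14607 = 29258/44953 - 44543/14607 = -1574969873/656628471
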